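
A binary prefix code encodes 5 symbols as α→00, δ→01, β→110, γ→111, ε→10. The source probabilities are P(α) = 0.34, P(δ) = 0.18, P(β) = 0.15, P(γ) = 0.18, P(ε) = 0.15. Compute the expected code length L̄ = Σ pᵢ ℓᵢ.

2.33 bits/symbol

L̄ = Σ pᵢ·ℓᵢ = 0.34·2 + 0.18·2 + 0.15·3 + 0.18·3 + 0.15·2 = 2.33 bits/symbol.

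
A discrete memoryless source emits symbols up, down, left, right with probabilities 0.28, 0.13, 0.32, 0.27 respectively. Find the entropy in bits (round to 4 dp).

1.9329 bits

H = −Σ pᵢ log₂ pᵢ.
−0.28·log₂(0.28) = 0.5142
−0.13·log₂(0.13) = 0.3826
−0.32·log₂(0.32) = 0.5260
−0.27·log₂(0.27) = 0.5100
Sum ≈ 1.9329 → 1.9329 bits.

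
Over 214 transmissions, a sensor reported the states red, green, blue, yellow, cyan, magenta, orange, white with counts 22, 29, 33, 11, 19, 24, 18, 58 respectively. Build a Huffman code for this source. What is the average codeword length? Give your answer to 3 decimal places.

2.864 bits/symbol

Probabilities are the counts divided by 214.
Repeatedly combine the two least-probable nodes; the expected code length is the sum of the merged weights.
merge 11/214 + 9/107 → 29/214
merge 19/214 + 11/107 → 41/214
merge 12/107 + 29/214 → 53/214
merge 29/214 + 33/214 → 31/107
merge 41/214 + 53/214 → 47/107
merge 29/107 + 31/107 → 60/107
merge 47/107 + 60/107 → 1
L = 29/214 + 41/214 + 53/214 + 31/107 + 47/107 + 60/107 + 1 = 613/214 ≈ 2.864 bits/symbol.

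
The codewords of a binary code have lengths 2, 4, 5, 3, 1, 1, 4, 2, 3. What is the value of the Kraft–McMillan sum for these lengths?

With common denominator 2^5 = 32: Σ 2^(−ℓᵢ) = 8/32 + 2/32 + 1/32 + 4/32 + 16/32 + 16/32 + 2/32 + 8/32 + 4/32 = 61/32 = 1.90625.

1.90625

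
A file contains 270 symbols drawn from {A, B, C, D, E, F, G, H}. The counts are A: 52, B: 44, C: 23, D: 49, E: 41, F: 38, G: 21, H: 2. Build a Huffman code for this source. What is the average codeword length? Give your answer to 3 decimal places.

Probabilities are the counts divided by 270.
Repeatedly combine the two least-probable nodes; the expected code length is the sum of the merged weights.
merge 1/135 + 7/90 → 23/270
merge 23/270 + 23/270 → 23/135
merge 19/135 + 41/270 → 79/270
merge 22/135 + 23/135 → 1/3
merge 49/270 + 26/135 → 101/270
merge 79/270 + 1/3 → 169/270
merge 101/270 + 169/270 → 1
L = 23/270 + 23/135 + 79/270 + 1/3 + 101/270 + 169/270 + 1 = 389/135 ≈ 2.881 bits/symbol.

2.881 bits/symbol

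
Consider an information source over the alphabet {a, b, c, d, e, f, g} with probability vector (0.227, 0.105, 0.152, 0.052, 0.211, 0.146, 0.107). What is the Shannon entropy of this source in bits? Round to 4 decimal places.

H = −Σ pᵢ log₂ pᵢ.
−0.227·log₂(0.227) = 0.4856
−0.105·log₂(0.105) = 0.3414
−0.152·log₂(0.152) = 0.4131
−0.052·log₂(0.052) = 0.2218
−0.211·log₂(0.211) = 0.4736
−0.146·log₂(0.146) = 0.4053
−0.107·log₂(0.107) = 0.3450
Sum ≈ 2.6859 → 2.6859 bits.

2.6859 bits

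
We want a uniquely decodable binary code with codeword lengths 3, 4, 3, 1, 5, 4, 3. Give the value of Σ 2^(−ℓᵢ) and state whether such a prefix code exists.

With common denominator 2^5 = 32: Σ 2^(−ℓᵢ) = 4/32 + 2/32 + 4/32 + 16/32 + 1/32 + 2/32 + 4/32 = 33/32 = 1.03125.
Kraft's inequality requires Σ ≤ 1; here Σ = 1.03125 > 1, so no such prefix code exists.

1.03125; no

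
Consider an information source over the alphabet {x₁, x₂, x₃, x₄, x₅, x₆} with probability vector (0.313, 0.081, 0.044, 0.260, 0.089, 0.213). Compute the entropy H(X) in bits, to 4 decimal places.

H = −Σ pᵢ log₂ pᵢ.
−0.313·log₂(0.313) = 0.5245
−0.081·log₂(0.081) = 0.2937
−0.044·log₂(0.044) = 0.1983
−0.260·log₂(0.260) = 0.5053
−0.089·log₂(0.089) = 0.3106
−0.213·log₂(0.213) = 0.4752
Sum ≈ 2.3076 → 2.3076 bits.

2.3076 bits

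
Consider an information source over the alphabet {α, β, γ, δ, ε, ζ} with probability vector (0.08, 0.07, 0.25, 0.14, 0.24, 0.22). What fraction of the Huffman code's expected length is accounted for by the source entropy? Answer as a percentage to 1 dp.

Entropy H = −Σ p log₂ p ≈ 2.4319 bits.
Huffman merges: 7/100+2/25→3/20; 7/50+3/20→29/100; 11/50+6/25→23/50; 1/4+29/100→27/50; 23/50+27/50→1. L = 61/25 ≈ 2.4400.
Efficiency = H/L = 2.4319/2.4400 = 99.7%.

99.7%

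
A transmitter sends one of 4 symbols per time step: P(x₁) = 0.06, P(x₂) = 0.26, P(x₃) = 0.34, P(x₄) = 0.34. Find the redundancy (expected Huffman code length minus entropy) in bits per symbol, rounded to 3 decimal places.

0.173 bits

Entropy H = −Σ p log₂ p ≈ 1.8072 bits.
Huffman merges: 3/50+13/50→8/25; 8/25+17/50→33/50; 17/50+33/50→1. L = 99/50 ≈ 1.9800.
L − H = 1.9800 − 1.8072 = 0.173 bits.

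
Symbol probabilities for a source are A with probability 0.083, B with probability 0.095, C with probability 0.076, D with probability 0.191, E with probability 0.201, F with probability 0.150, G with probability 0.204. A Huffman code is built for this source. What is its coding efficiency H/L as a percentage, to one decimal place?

Entropy H = −Σ p log₂ p ≈ 2.7030 bits.
Huffman merges: 19/250+83/1000→159/1000; 19/200+3/20→49/200; 159/1000+191/1000→7/20; 201/1000+51/250→81/200; 49/200+7/20→119/200; 81/200+119/200→1. L = 1377/500 ≈ 2.7540.
Efficiency = H/L = 2.7030/2.7540 = 98.1%.

98.1%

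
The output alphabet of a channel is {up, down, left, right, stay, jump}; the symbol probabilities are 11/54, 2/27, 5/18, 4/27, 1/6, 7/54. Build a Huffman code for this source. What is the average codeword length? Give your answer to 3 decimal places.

Repeatedly combine the two least-probable nodes; the expected code length is the sum of the merged weights.
merge 2/27 + 7/54 → 11/54
merge 4/27 + 1/6 → 17/54
merge 11/54 + 11/54 → 11/27
merge 5/18 + 17/54 → 16/27
merge 11/27 + 16/27 → 1
L = 11/54 + 17/54 + 11/27 + 16/27 + 1 = 68/27 ≈ 2.519 bits/symbol.

2.519 bits/symbol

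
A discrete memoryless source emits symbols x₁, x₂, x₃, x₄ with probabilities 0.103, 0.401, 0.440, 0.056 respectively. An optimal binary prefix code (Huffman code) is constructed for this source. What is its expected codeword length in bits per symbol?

Repeatedly combine the two least-probable nodes; the expected code length is the sum of the merged weights.
merge 7/125 + 103/1000 → 159/1000
merge 159/1000 + 401/1000 → 14/25
merge 11/25 + 14/25 → 1
L = 159/1000 + 14/25 + 1 = 1719/1000 = 1.719 bits/symbol.

1.719 bits/symbol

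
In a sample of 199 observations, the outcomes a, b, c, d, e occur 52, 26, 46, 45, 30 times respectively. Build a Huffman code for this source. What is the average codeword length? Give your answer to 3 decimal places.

2.281 bits/symbol

Probabilities are the counts divided by 199.
Repeatedly combine the two least-probable nodes; the expected code length is the sum of the merged weights.
merge 26/199 + 30/199 → 56/199
merge 45/199 + 46/199 → 91/199
merge 52/199 + 56/199 → 108/199
merge 91/199 + 108/199 → 1
L = 56/199 + 91/199 + 108/199 + 1 = 454/199 ≈ 2.281 bits/symbol.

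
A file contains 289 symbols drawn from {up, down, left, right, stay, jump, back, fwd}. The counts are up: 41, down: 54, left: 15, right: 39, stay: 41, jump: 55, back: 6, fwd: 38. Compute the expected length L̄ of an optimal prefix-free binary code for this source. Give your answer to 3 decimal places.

2.882 bits/symbol

Probabilities are the counts divided by 289.
Repeatedly combine the two least-probable nodes; the expected code length is the sum of the merged weights.
merge 6/289 + 15/289 → 21/289
merge 21/289 + 38/289 → 59/289
merge 39/289 + 41/289 → 80/289
merge 41/289 + 54/289 → 95/289
merge 55/289 + 59/289 → 114/289
merge 80/289 + 95/289 → 175/289
merge 114/289 + 175/289 → 1
L = 21/289 + 59/289 + 80/289 + 95/289 + 114/289 + 175/289 + 1 = 49/17 ≈ 2.882 bits/symbol.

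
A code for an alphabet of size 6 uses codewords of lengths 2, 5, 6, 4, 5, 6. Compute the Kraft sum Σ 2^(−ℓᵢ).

0.40625

With common denominator 2^6 = 64: Σ 2^(−ℓᵢ) = 16/64 + 2/64 + 1/64 + 4/64 + 2/64 + 1/64 = 26/64 = 0.40625.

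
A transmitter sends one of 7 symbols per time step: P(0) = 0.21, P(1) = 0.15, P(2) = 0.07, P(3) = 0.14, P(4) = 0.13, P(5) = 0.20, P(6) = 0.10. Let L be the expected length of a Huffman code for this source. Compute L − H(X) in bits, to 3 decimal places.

Entropy H = −Σ p log₂ p ≈ 2.7283 bits.
Huffman merges: 7/100+1/10→17/100; 13/100+7/50→27/100; 3/20+17/100→8/25; 1/5+21/100→41/100; 27/100+8/25→59/100; 41/100+59/100→1. L = 69/25 ≈ 2.7600.
L − H = 2.7600 − 2.7283 = 0.032 bits.

0.032 bits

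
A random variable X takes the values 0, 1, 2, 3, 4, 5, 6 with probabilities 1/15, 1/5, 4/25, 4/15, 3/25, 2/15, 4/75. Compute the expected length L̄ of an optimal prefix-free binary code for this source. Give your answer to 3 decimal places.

2.653 bits/symbol

Repeatedly combine the two least-probable nodes; the expected code length is the sum of the merged weights.
merge 4/75 + 1/15 → 3/25
merge 3/25 + 3/25 → 6/25
merge 2/15 + 4/25 → 22/75
merge 1/5 + 6/25 → 11/25
merge 4/15 + 22/75 → 14/25
merge 11/25 + 14/25 → 1
L = 3/25 + 6/25 + 22/75 + 11/25 + 14/25 + 1 = 199/75 ≈ 2.653 bits/symbol.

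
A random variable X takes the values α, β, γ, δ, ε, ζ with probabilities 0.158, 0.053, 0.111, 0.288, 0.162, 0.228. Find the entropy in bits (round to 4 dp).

2.4261 bits

H = −Σ pᵢ log₂ pᵢ.
−0.158·log₂(0.158) = 0.4206
−0.053·log₂(0.053) = 0.2246
−0.111·log₂(0.111) = 0.3520
−0.288·log₂(0.288) = 0.5172
−0.162·log₂(0.162) = 0.4254
−0.228·log₂(0.228) = 0.4863
Sum ≈ 2.4261 → 2.4261 bits.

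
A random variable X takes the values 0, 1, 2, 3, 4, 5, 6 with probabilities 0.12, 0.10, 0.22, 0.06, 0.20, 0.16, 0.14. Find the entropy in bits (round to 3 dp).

H = −Σ pᵢ log₂ pᵢ.
−0.12·log₂(0.12) = 0.3671
−0.10·log₂(0.10) = 0.3322
−0.22·log₂(0.22) = 0.4806
−0.06·log₂(0.06) = 0.2435
−0.20·log₂(0.20) = 0.4644
−0.16·log₂(0.16) = 0.4230
−0.14·log₂(0.14) = 0.3971
Sum ≈ 2.7079 → 2.708 bits.

2.708 bits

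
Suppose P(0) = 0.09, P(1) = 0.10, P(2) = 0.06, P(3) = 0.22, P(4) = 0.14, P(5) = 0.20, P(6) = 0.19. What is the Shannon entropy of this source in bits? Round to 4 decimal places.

2.6857 bits

H = −Σ pᵢ log₂ pᵢ.
−0.09·log₂(0.09) = 0.3127
−0.10·log₂(0.10) = 0.3322
−0.06·log₂(0.06) = 0.2435
−0.22·log₂(0.22) = 0.4806
−0.14·log₂(0.14) = 0.3971
−0.20·log₂(0.20) = 0.4644
−0.19·log₂(0.19) = 0.4552
Sum ≈ 2.6857 → 2.6857 bits.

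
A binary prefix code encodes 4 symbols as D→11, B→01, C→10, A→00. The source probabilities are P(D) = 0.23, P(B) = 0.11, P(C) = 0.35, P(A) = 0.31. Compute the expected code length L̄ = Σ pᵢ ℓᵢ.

L̄ = Σ pᵢ·ℓᵢ = 0.23·2 + 0.11·2 + 0.35·2 + 0.31·2 = 2 bits/symbol.

2 bits/symbol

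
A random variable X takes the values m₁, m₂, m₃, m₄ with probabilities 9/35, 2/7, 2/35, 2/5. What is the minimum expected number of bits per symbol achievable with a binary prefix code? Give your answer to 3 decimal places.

Repeatedly combine the two least-probable nodes; the expected code length is the sum of the merged weights.
merge 2/35 + 9/35 → 11/35
merge 2/7 + 11/35 → 3/5
merge 2/5 + 3/5 → 1
L = 11/35 + 3/5 + 1 = 67/35 ≈ 1.914 bits/symbol.

1.914 bits/symbol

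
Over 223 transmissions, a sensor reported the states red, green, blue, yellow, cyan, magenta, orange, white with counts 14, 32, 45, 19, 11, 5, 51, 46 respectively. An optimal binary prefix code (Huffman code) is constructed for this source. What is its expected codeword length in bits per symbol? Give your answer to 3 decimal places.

2.771 bits/symbol

Probabilities are the counts divided by 223.
Repeatedly combine the two least-probable nodes; the expected code length is the sum of the merged weights.
merge 5/223 + 11/223 → 16/223
merge 14/223 + 16/223 → 30/223
merge 19/223 + 30/223 → 49/223
merge 32/223 + 45/223 → 77/223
merge 46/223 + 49/223 → 95/223
merge 51/223 + 77/223 → 128/223
merge 95/223 + 128/223 → 1
L = 16/223 + 30/223 + 49/223 + 77/223 + 95/223 + 128/223 + 1 = 618/223 ≈ 2.771 bits/symbol.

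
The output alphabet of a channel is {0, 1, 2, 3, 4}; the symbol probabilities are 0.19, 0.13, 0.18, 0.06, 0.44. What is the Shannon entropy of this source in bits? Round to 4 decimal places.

H = −Σ pᵢ log₂ pᵢ.
−0.19·log₂(0.19) = 0.4552
−0.13·log₂(0.13) = 0.3826
−0.18·log₂(0.18) = 0.4453
−0.06·log₂(0.06) = 0.2435
−0.44·log₂(0.44) = 0.5211
Sum ≈ 2.0479 → 2.0479 bits.

2.0479 bits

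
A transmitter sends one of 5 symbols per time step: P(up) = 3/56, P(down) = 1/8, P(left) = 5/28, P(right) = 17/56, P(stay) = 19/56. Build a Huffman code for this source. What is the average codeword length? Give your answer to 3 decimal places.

Repeatedly combine the two least-probable nodes; the expected code length is the sum of the merged weights.
merge 3/56 + 1/8 → 5/28
merge 5/28 + 5/28 → 5/14
merge 17/56 + 19/56 → 9/14
merge 5/14 + 9/14 → 1
L = 5/28 + 5/14 + 9/14 + 1 = 61/28 ≈ 2.179 bits/symbol.

2.179 bits/symbol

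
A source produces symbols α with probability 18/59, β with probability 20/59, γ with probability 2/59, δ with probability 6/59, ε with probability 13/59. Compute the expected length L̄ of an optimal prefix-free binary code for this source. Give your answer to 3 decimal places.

Repeatedly combine the two least-probable nodes; the expected code length is the sum of the merged weights.
merge 2/59 + 6/59 → 8/59
merge 8/59 + 13/59 → 21/59
merge 18/59 + 20/59 → 38/59
merge 21/59 + 38/59 → 1
L = 8/59 + 21/59 + 38/59 + 1 = 126/59 ≈ 2.136 bits/symbol.

2.136 bits/symbol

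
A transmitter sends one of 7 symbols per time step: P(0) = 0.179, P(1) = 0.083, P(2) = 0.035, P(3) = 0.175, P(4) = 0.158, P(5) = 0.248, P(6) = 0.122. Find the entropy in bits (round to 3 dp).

H = −Σ pᵢ log₂ pᵢ.
−0.179·log₂(0.179) = 0.4443
−0.083·log₂(0.083) = 0.2980
−0.035·log₂(0.035) = 0.1693
−0.175·log₂(0.175) = 0.4401
−0.158·log₂(0.158) = 0.4206
−0.248·log₂(0.248) = 0.4989
−0.122·log₂(0.122) = 0.3703
Sum ≈ 2.6414 → 2.641 bits.

2.641 bits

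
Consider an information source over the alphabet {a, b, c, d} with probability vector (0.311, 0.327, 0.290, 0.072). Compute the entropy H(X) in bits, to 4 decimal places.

1.8426 bits

H = −Σ pᵢ log₂ pᵢ.
−0.311·log₂(0.311) = 0.5240
−0.327·log₂(0.327) = 0.5273
−0.290·log₂(0.290) = 0.5179
−0.072·log₂(0.072) = 0.2733
Sum ≈ 1.8426 → 1.8426 bits.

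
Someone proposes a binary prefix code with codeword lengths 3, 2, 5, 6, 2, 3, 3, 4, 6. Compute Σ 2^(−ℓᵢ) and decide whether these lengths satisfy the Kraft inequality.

With common denominator 2^6 = 64: Σ 2^(−ℓᵢ) = 8/64 + 16/64 + 2/64 + 1/64 + 16/64 + 8/64 + 8/64 + 4/64 + 1/64 = 64/64 = 1.
Kraft's inequality requires Σ ≤ 1; here Σ = 1 ≤ 1, so such a prefix code exists.

1; yes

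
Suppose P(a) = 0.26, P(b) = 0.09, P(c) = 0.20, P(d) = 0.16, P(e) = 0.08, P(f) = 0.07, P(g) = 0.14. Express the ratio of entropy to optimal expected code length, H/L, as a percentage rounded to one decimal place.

99.0%

Entropy H = −Σ p log₂ p ≈ 2.6625 bits.
Huffman merges: 7/100+2/25→3/20; 9/100+7/50→23/100; 3/20+4/25→31/100; 1/5+23/100→43/100; 13/50+31/100→57/100; 43/100+57/100→1. L = 269/100 ≈ 2.6900.
Efficiency = H/L = 2.6625/2.6900 = 99.0%.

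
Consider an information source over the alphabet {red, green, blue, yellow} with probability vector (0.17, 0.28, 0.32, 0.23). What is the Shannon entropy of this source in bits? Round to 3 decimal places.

1.963 bits

H = −Σ pᵢ log₂ pᵢ.
−0.17·log₂(0.17) = 0.4346
−0.28·log₂(0.28) = 0.5142
−0.32·log₂(0.32) = 0.5260
−0.23·log₂(0.23) = 0.4877
Sum ≈ 1.9625 → 1.963 bits.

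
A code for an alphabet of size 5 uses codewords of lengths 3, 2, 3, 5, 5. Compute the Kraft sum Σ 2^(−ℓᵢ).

With common denominator 2^5 = 32: Σ 2^(−ℓᵢ) = 4/32 + 8/32 + 4/32 + 1/32 + 1/32 = 18/32 = 0.5625.

0.5625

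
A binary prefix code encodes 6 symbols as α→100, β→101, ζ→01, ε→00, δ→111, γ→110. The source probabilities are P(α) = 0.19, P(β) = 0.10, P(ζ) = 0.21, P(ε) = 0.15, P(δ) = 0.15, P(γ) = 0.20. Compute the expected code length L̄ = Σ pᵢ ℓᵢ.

L̄ = Σ pᵢ·ℓᵢ = 0.19·3 + 0.10·3 + 0.21·2 + 0.15·2 + 0.15·3 + 0.20·3 = 2.64 bits/symbol.

2.64 bits/symbol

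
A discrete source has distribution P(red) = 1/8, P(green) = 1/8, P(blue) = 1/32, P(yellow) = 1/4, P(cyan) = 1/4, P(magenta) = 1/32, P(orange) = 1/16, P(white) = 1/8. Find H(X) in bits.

2.6875 bits

Each probability is a power of 1/2, so log₂(1/p) is an integer.
H = Σ p·log₂(1/p) = 1/8·3 + 1/8·3 + 1/32·5 + 1/4·2 + 1/4·2 + 1/32·5 + 1/16·4 + 1/8·3 = 2.6875 bits.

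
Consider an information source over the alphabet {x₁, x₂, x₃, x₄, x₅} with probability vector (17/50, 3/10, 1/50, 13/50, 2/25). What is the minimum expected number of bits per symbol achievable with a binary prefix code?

Repeatedly combine the two least-probable nodes; the expected code length is the sum of the merged weights.
merge 1/50 + 2/25 → 1/10
merge 1/10 + 13/50 → 9/25
merge 3/10 + 17/50 → 16/25
merge 9/25 + 16/25 → 1
L = 1/10 + 9/25 + 16/25 + 1 = 21/10 = 2.1 bits/symbol.

2.1 bits/symbol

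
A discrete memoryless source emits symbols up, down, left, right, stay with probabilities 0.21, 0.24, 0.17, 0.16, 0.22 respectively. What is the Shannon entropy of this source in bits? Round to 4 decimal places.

H = −Σ pᵢ log₂ pᵢ.
−0.21·log₂(0.21) = 0.4728
−0.24·log₂(0.24) = 0.4941
−0.17·log₂(0.17) = 0.4346
−0.16·log₂(0.16) = 0.4230
−0.22·log₂(0.22) = 0.4806
Sum ≈ 2.3051 → 2.3051 bits.

2.3051 bits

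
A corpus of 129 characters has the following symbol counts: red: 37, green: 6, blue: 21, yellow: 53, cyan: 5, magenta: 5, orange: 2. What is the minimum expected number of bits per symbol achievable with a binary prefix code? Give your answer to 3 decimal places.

2.171 bits/symbol

Probabilities are the counts divided by 129.
Repeatedly combine the two least-probable nodes; the expected code length is the sum of the merged weights.
merge 2/129 + 5/129 → 7/129
merge 5/129 + 2/43 → 11/129
merge 7/129 + 11/129 → 6/43
merge 6/43 + 7/43 → 13/43
merge 37/129 + 13/43 → 76/129
merge 53/129 + 76/129 → 1
L = 7/129 + 11/129 + 6/43 + 13/43 + 76/129 + 1 = 280/129 ≈ 2.171 bits/symbol.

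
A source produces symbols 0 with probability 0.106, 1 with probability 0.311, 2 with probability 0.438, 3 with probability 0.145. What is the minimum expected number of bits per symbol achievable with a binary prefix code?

Repeatedly combine the two least-probable nodes; the expected code length is the sum of the merged weights.
merge 53/500 + 29/200 → 251/1000
merge 251/1000 + 311/1000 → 281/500
merge 219/500 + 281/500 → 1
L = 251/1000 + 281/500 + 1 = 1813/1000 = 1.813 bits/symbol.

1.813 bits/symbol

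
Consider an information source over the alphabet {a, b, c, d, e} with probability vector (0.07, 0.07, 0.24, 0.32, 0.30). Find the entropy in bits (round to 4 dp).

H = −Σ pᵢ log₂ pᵢ.
−0.07·log₂(0.07) = 0.2686
−0.07·log₂(0.07) = 0.2686
−0.24·log₂(0.24) = 0.4941
−0.32·log₂(0.32) = 0.5260
−0.30·log₂(0.30) = 0.5211
Sum ≈ 2.0784 → 2.0784 bits.

2.0784 bits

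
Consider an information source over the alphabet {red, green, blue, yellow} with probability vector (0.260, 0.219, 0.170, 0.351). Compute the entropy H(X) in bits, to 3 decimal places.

H = −Σ pᵢ log₂ pᵢ.
−0.260·log₂(0.260) = 0.5053
−0.219·log₂(0.219) = 0.4798
−0.170·log₂(0.170) = 0.4346
−0.351·log₂(0.351) = 0.5302
Sum ≈ 1.9499 → 1.950 bits.

1.950 bits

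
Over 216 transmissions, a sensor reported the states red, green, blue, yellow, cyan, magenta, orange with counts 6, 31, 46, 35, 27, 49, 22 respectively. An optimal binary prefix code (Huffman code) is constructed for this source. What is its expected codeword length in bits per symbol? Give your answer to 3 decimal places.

2.690 bits/symbol

Probabilities are the counts divided by 216.
Repeatedly combine the two least-probable nodes; the expected code length is the sum of the merged weights.
merge 1/36 + 11/108 → 7/54
merge 1/8 + 7/54 → 55/216
merge 31/216 + 35/216 → 11/36
merge 23/108 + 49/216 → 95/216
merge 55/216 + 11/36 → 121/216
merge 95/216 + 121/216 → 1
L = 7/54 + 55/216 + 11/36 + 95/216 + 121/216 + 1 = 581/216 ≈ 2.690 bits/symbol.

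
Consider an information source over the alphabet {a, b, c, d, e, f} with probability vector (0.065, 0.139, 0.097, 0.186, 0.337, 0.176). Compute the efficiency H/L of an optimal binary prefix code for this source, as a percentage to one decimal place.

97.4%

Entropy H = −Σ p log₂ p ≈ 2.3998 bits.
Huffman merges: 13/200+97/1000→81/500; 139/1000+81/500→301/1000; 22/125+93/500→181/500; 301/1000+337/1000→319/500; 181/500+319/500→1. L = 2463/1000 ≈ 2.4630.
Efficiency = H/L = 2.3998/2.4630 = 97.4%.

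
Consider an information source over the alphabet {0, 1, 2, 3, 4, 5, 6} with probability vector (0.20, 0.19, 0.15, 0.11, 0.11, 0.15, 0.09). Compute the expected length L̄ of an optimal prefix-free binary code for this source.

2.8 bits/symbol

Repeatedly combine the two least-probable nodes; the expected code length is the sum of the merged weights.
merge 9/100 + 11/100 → 1/5
merge 11/100 + 3/20 → 13/50
merge 3/20 + 19/100 → 17/50
merge 1/5 + 1/5 → 2/5
merge 13/50 + 17/50 → 3/5
merge 2/5 + 3/5 → 1
L = 1/5 + 13/50 + 17/50 + 2/5 + 3/5 + 1 = 14/5 = 2.8 bits/symbol.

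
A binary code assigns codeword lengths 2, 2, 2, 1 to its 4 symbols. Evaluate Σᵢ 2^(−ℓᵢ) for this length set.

1.25

With common denominator 2^2 = 4: Σ 2^(−ℓᵢ) = 1/4 + 1/4 + 1/4 + 2/4 = 5/4 = 1.25.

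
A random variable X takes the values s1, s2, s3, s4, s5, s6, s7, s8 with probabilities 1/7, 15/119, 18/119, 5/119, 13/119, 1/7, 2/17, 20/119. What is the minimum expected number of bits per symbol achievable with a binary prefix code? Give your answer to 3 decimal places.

Repeatedly combine the two least-probable nodes; the expected code length is the sum of the merged weights.
merge 5/119 + 13/119 → 18/119
merge 2/17 + 15/119 → 29/119
merge 1/7 + 1/7 → 2/7
merge 18/119 + 18/119 → 36/119
merge 20/119 + 29/119 → 7/17
merge 2/7 + 36/119 → 10/17
merge 7/17 + 10/17 → 1
L = 18/119 + 29/119 + 2/7 + 36/119 + 7/17 + 10/17 + 1 = 355/119 ≈ 2.983 bits/symbol.

2.983 bits/symbol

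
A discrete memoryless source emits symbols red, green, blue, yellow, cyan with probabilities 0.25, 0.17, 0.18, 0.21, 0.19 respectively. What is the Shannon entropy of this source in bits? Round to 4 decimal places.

2.3079 bits

H = −Σ pᵢ log₂ pᵢ.
−0.25·log₂(0.25) = 0.5000
−0.17·log₂(0.17) = 0.4346
−0.18·log₂(0.18) = 0.4453
−0.21·log₂(0.21) = 0.4728
−0.19·log₂(0.19) = 0.4552
Sum ≈ 2.3079 → 2.3079 bits.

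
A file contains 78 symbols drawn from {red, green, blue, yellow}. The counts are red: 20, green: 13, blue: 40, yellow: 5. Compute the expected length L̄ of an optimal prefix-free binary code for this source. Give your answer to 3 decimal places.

Probabilities are the counts divided by 78.
Repeatedly combine the two least-probable nodes; the expected code length is the sum of the merged weights.
merge 5/78 + 1/6 → 3/13
merge 3/13 + 10/39 → 19/39
merge 19/39 + 20/39 → 1
L = 3/13 + 19/39 + 1 = 67/39 ≈ 1.718 bits/symbol.

1.718 bits/symbol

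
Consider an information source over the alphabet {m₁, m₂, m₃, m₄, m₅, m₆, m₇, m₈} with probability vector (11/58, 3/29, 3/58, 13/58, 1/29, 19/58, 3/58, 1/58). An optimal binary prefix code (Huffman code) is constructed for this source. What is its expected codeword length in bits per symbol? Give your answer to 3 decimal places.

Repeatedly combine the two least-probable nodes; the expected code length is the sum of the merged weights.
merge 1/58 + 1/29 → 3/58
merge 3/58 + 3/58 → 3/29
merge 3/58 + 3/29 → 9/58
merge 3/29 + 9/58 → 15/58
merge 11/58 + 13/58 → 12/29
merge 15/58 + 19/58 → 17/29
merge 12/29 + 17/29 → 1
L = 3/58 + 3/29 + 9/58 + 15/58 + 12/29 + 17/29 + 1 = 149/58 ≈ 2.569 bits/symbol.

2.569 bits/symbol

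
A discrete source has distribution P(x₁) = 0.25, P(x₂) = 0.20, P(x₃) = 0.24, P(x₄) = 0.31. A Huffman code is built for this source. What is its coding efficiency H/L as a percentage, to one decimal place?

Entropy H = −Σ p log₂ p ≈ 1.9823 bits.
Huffman merges: 1/5+6/25→11/25; 1/4+31/100→14/25; 11/25+14/25→1. L = 2 ≈ 2.0000.
Efficiency = H/L = 1.9823/2.0000 = 99.1%.

99.1%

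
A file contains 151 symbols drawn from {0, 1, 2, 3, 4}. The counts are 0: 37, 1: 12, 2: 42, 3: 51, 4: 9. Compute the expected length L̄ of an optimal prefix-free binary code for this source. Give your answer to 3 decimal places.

Probabilities are the counts divided by 151.
Repeatedly combine the two least-probable nodes; the expected code length is the sum of the merged weights.
merge 9/151 + 12/151 → 21/151
merge 21/151 + 37/151 → 58/151
merge 42/151 + 51/151 → 93/151
merge 58/151 + 93/151 → 1
L = 21/151 + 58/151 + 93/151 + 1 = 323/151 ≈ 2.139 bits/symbol.

2.139 bits/symbol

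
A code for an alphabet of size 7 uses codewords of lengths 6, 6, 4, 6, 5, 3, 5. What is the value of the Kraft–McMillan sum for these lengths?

0.296875

With common denominator 2^6 = 64: Σ 2^(−ℓᵢ) = 1/64 + 1/64 + 4/64 + 1/64 + 2/64 + 8/64 + 2/64 = 19/64 = 0.296875.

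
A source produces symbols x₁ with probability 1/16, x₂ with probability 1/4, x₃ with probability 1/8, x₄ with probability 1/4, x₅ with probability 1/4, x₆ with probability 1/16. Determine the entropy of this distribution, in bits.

Each probability is a power of 1/2, so log₂(1/p) is an integer.
H = Σ p·log₂(1/p) = 1/16·4 + 1/4·2 + 1/8·3 + 1/4·2 + 1/4·2 + 1/16·4 = 2.375 bits.

2.375 bits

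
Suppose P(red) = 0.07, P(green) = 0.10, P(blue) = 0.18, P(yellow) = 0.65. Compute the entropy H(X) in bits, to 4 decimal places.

H = −Σ pᵢ log₂ pᵢ.
−0.07·log₂(0.07) = 0.2686
−0.10·log₂(0.10) = 0.3322
−0.18·log₂(0.18) = 0.4453
−0.65·log₂(0.65) = 0.4040
Sum ≈ 1.4500 → 1.4500 bits.

1.4500 bits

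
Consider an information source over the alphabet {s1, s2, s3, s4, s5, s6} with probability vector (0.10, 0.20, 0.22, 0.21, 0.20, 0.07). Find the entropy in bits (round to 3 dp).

H = −Σ pᵢ log₂ pᵢ.
−0.10·log₂(0.10) = 0.3322
−0.20·log₂(0.20) = 0.4644
−0.22·log₂(0.22) = 0.4806
−0.21·log₂(0.21) = 0.4728
−0.20·log₂(0.20) = 0.4644
−0.07·log₂(0.07) = 0.2686
Sum ≈ 2.4829 → 2.483 bits.

2.483 bits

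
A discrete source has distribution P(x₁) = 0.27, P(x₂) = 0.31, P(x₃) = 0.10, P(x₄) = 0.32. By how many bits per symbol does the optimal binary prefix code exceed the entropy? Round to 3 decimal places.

0.108 bits

Entropy H = −Σ p log₂ p ≈ 1.8920 bits.
Huffman merges: 1/10+27/100→37/100; 31/100+8/25→63/100; 37/100+63/100→1. L = 2 ≈ 2.0000.
L − H = 2.0000 − 1.8920 = 0.108 bits.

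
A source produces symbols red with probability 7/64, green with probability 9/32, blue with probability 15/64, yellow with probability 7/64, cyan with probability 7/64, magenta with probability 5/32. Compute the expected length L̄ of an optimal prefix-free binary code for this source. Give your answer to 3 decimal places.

2.484 bits/symbol

Repeatedly combine the two least-probable nodes; the expected code length is the sum of the merged weights.
merge 7/64 + 7/64 → 7/32
merge 7/64 + 5/32 → 17/64
merge 7/32 + 15/64 → 29/64
merge 17/64 + 9/32 → 35/64
merge 29/64 + 35/64 → 1
L = 7/32 + 17/64 + 29/64 + 35/64 + 1 = 159/64 ≈ 2.484 bits/symbol.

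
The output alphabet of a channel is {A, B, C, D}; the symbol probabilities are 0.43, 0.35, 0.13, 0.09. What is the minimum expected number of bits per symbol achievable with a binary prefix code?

Repeatedly combine the two least-probable nodes; the expected code length is the sum of the merged weights.
merge 9/100 + 13/100 → 11/50
merge 11/50 + 7/20 → 57/100
merge 43/100 + 57/100 → 1
L = 11/50 + 57/100 + 1 = 179/100 = 1.79 bits/symbol.

1.79 bits/symbol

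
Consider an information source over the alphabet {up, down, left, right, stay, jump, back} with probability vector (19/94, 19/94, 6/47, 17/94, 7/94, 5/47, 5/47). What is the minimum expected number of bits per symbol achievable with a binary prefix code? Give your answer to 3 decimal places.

Repeatedly combine the two least-probable nodes; the expected code length is the sum of the merged weights.
merge 7/94 + 5/47 → 17/94
merge 5/47 + 6/47 → 11/47
merge 17/94 + 17/94 → 17/47
merge 19/94 + 19/94 → 19/47
merge 11/47 + 17/47 → 28/47
merge 19/47 + 28/47 → 1
L = 17/94 + 11/47 + 17/47 + 19/47 + 28/47 + 1 = 261/94 ≈ 2.777 bits/symbol.

2.777 bits/symbol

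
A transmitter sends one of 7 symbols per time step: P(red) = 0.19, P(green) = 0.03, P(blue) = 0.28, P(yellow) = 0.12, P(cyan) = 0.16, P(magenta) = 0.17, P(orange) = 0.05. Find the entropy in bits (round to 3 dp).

2.562 bits

H = −Σ pᵢ log₂ pᵢ.
−0.19·log₂(0.19) = 0.4552
−0.03·log₂(0.03) = 0.1518
−0.28·log₂(0.28) = 0.5142
−0.12·log₂(0.12) = 0.3671
−0.16·log₂(0.16) = 0.4230
−0.17·log₂(0.17) = 0.4346
−0.05·log₂(0.05) = 0.2161
Sum ≈ 2.5620 → 2.562 bits.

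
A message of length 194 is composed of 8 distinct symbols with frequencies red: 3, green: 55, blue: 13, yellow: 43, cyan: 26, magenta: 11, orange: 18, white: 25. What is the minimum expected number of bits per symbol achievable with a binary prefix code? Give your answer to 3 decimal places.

Probabilities are the counts divided by 194.
Repeatedly combine the two least-probable nodes; the expected code length is the sum of the merged weights.
merge 3/194 + 11/194 → 7/97
merge 13/194 + 7/97 → 27/194
merge 9/97 + 25/194 → 43/194
merge 13/97 + 27/194 → 53/194
merge 43/194 + 43/194 → 43/97
merge 53/194 + 55/194 → 54/97
merge 43/97 + 54/97 → 1
L = 7/97 + 27/194 + 43/194 + 53/194 + 43/97 + 54/97 + 1 = 525/194 ≈ 2.706 bits/symbol.

2.706 bits/symbol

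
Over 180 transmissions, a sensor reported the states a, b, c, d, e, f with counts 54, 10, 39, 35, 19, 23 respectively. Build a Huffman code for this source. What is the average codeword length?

Probabilities are the counts divided by 180.
Repeatedly combine the two least-probable nodes; the expected code length is the sum of the merged weights.
merge 1/18 + 19/180 → 29/180
merge 23/180 + 29/180 → 13/45
merge 7/36 + 13/60 → 37/90
merge 13/45 + 3/10 → 53/90
merge 37/90 + 53/90 → 1
L = 29/180 + 13/45 + 37/90 + 53/90 + 1 = 49/20 = 2.45 bits/symbol.

2.45 bits/symbol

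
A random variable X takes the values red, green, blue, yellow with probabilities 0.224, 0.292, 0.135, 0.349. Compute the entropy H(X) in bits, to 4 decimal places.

1.9221 bits

H = −Σ pᵢ log₂ pᵢ.
−0.224·log₂(0.224) = 0.4835
−0.292·log₂(0.292) = 0.5186
−0.135·log₂(0.135) = 0.3900
−0.349·log₂(0.349) = 0.5300
Sum ≈ 1.9221 → 1.9221 bits.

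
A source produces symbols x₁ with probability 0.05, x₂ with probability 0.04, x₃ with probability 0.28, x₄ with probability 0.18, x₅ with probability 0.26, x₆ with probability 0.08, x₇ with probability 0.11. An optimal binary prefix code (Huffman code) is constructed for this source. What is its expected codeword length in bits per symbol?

Repeatedly combine the two least-probable nodes; the expected code length is the sum of the merged weights.
merge 1/25 + 1/20 → 9/100
merge 2/25 + 9/100 → 17/100
merge 11/100 + 17/100 → 7/25
merge 9/50 + 13/50 → 11/25
merge 7/25 + 7/25 → 14/25
merge 11/25 + 14/25 → 1
L = 9/100 + 17/100 + 7/25 + 11/25 + 14/25 + 1 = 127/50 = 2.54 bits/symbol.

2.54 bits/symbol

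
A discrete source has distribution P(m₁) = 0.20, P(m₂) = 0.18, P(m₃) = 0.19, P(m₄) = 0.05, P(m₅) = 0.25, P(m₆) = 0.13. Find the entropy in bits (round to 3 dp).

2.464 bits

H = −Σ pᵢ log₂ pᵢ.
−0.20·log₂(0.20) = 0.4644
−0.18·log₂(0.18) = 0.4453
−0.19·log₂(0.19) = 0.4552
−0.05·log₂(0.05) = 0.2161
−0.25·log₂(0.25) = 0.5000
−0.13·log₂(0.13) = 0.3826
Sum ≈ 2.4637 → 2.464 bits.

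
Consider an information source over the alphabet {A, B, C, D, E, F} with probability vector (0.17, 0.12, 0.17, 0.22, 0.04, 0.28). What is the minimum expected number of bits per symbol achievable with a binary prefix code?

2.49 bits/symbol

Repeatedly combine the two least-probable nodes; the expected code length is the sum of the merged weights.
merge 1/25 + 3/25 → 4/25
merge 4/25 + 17/100 → 33/100
merge 17/100 + 11/50 → 39/100
merge 7/25 + 33/100 → 61/100
merge 39/100 + 61/100 → 1
L = 4/25 + 33/100 + 39/100 + 61/100 + 1 = 249/100 = 2.49 bits/symbol.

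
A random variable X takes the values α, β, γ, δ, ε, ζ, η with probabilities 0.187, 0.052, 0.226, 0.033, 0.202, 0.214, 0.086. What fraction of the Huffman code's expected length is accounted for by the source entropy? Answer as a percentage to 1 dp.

Entropy H = −Σ p log₂ p ≈ 2.5680 bits.
Huffman merges: 33/1000+13/250→17/200; 17/200+43/500→171/1000; 171/1000+187/1000→179/500; 101/500+107/500→52/125; 113/500+179/500→73/125; 52/125+73/125→1. L = 1307/500 ≈ 2.6140.
Efficiency = H/L = 2.5680/2.6140 = 98.2%.

98.2%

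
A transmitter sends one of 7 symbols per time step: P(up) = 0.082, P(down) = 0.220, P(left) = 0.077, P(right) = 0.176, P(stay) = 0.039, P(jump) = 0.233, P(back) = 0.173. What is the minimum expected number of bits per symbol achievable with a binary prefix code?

2.663 bits/symbol

Repeatedly combine the two least-probable nodes; the expected code length is the sum of the merged weights.
merge 39/1000 + 77/1000 → 29/250
merge 41/500 + 29/250 → 99/500
merge 173/1000 + 22/125 → 349/1000
merge 99/500 + 11/50 → 209/500
merge 233/1000 + 349/1000 → 291/500
merge 209/500 + 291/500 → 1
L = 29/250 + 99/500 + 349/1000 + 209/500 + 291/500 + 1 = 2663/1000 = 2.663 bits/symbol.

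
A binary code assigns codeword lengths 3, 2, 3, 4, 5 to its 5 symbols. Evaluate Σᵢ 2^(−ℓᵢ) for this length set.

0.59375

With common denominator 2^5 = 32: Σ 2^(−ℓᵢ) = 4/32 + 8/32 + 4/32 + 2/32 + 1/32 = 19/32 = 0.59375.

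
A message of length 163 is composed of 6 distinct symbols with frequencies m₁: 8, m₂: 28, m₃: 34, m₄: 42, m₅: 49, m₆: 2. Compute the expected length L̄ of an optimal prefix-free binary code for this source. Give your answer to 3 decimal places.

2.294 bits/symbol

Probabilities are the counts divided by 163.
Repeatedly combine the two least-probable nodes; the expected code length is the sum of the merged weights.
merge 2/163 + 8/163 → 10/163
merge 10/163 + 28/163 → 38/163
merge 34/163 + 38/163 → 72/163
merge 42/163 + 49/163 → 91/163
merge 72/163 + 91/163 → 1
L = 10/163 + 38/163 + 72/163 + 91/163 + 1 = 374/163 ≈ 2.294 bits/symbol.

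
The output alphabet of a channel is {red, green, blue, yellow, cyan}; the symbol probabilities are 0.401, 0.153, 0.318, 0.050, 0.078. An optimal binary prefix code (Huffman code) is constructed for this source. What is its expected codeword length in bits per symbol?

2.008 bits/symbol

Repeatedly combine the two least-probable nodes; the expected code length is the sum of the merged weights.
merge 1/20 + 39/500 → 16/125
merge 16/125 + 153/1000 → 281/1000
merge 281/1000 + 159/500 → 599/1000
merge 401/1000 + 599/1000 → 1
L = 16/125 + 281/1000 + 599/1000 + 1 = 251/125 = 2.008 bits/symbol.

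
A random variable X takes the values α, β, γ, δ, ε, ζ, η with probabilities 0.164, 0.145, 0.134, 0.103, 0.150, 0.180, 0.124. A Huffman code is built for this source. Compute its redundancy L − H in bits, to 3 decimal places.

0.033 bits

Entropy H = −Σ p log₂ p ≈ 2.7873 bits.
Huffman merges: 103/1000+31/250→227/1000; 67/500+29/200→279/1000; 3/20+41/250→157/500; 9/50+227/1000→407/1000; 279/1000+157/500→593/1000; 407/1000+593/1000→1. L = 141/50 ≈ 2.8200.
L − H = 2.8200 − 2.7873 = 0.033 bits.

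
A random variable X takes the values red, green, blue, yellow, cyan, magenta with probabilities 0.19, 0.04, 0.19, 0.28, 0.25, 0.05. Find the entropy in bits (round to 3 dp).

2.327 bits

H = −Σ pᵢ log₂ pᵢ.
−0.19·log₂(0.19) = 0.4552
−0.04·log₂(0.04) = 0.1858
−0.19·log₂(0.19) = 0.4552
−0.28·log₂(0.28) = 0.5142
−0.25·log₂(0.25) = 0.5000
−0.05·log₂(0.05) = 0.2161
Sum ≈ 2.3265 → 2.327 bits.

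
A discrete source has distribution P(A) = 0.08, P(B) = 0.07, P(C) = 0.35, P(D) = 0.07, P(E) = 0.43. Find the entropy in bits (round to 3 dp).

1.882 bits

H = −Σ pᵢ log₂ pᵢ.
−0.08·log₂(0.08) = 0.2915
−0.07·log₂(0.07) = 0.2686
−0.35·log₂(0.35) = 0.5301
−0.07·log₂(0.07) = 0.2686
−0.43·log₂(0.43) = 0.5236
Sum ≈ 1.8823 → 1.882 bits.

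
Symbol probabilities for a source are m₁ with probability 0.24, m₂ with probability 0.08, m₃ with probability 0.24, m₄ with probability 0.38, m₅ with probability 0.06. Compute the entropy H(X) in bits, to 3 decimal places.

2.054 bits

H = −Σ pᵢ log₂ pᵢ.
−0.24·log₂(0.24) = 0.4941
−0.08·log₂(0.08) = 0.2915
−0.24·log₂(0.24) = 0.4941
−0.38·log₂(0.38) = 0.5305
−0.06·log₂(0.06) = 0.2435
Sum ≈ 2.0538 → 2.054 bits.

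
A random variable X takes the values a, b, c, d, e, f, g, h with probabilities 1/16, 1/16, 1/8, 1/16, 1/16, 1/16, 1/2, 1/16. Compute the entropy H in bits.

2.375 bits

Each probability is a power of 1/2, so log₂(1/p) is an integer.
H = Σ p·log₂(1/p) = 1/16·4 + 1/16·4 + 1/8·3 + 1/16·4 + 1/16·4 + 1/16·4 + 1/2·1 + 1/16·4 = 2.375 bits.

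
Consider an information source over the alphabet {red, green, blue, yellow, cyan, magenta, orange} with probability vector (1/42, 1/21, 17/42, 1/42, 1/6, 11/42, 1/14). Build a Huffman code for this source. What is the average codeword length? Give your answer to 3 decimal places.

Repeatedly combine the two least-probable nodes; the expected code length is the sum of the merged weights.
merge 1/42 + 1/42 → 1/21
merge 1/21 + 1/21 → 2/21
merge 1/14 + 2/21 → 1/6
merge 1/6 + 1/6 → 1/3
merge 11/42 + 1/3 → 25/42
merge 17/42 + 25/42 → 1
L = 1/21 + 2/21 + 1/6 + 1/3 + 25/42 + 1 = 47/21 ≈ 2.238 bits/symbol.

2.238 bits/symbol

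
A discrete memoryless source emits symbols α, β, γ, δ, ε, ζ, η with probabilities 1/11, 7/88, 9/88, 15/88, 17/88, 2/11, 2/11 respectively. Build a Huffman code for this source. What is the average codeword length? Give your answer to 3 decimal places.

Repeatedly combine the two least-probable nodes; the expected code length is the sum of the merged weights.
merge 7/88 + 1/11 → 15/88
merge 9/88 + 15/88 → 3/11
merge 15/88 + 2/11 → 31/88
merge 2/11 + 17/88 → 3/8
merge 3/11 + 31/88 → 5/8
merge 3/8 + 5/8 → 1
L = 15/88 + 3/11 + 31/88 + 3/8 + 5/8 + 1 = 123/44 ≈ 2.795 bits/symbol.

2.795 bits/symbol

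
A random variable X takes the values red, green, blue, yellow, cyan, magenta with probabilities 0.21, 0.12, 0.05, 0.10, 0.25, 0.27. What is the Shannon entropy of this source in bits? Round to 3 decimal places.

2.398 bits

H = −Σ pᵢ log₂ pᵢ.
−0.21·log₂(0.21) = 0.4728
−0.12·log₂(0.12) = 0.3671
−0.05·log₂(0.05) = 0.2161
−0.10·log₂(0.10) = 0.3322
−0.25·log₂(0.25) = 0.5000
−0.27·log₂(0.27) = 0.5100
Sum ≈ 2.3982 → 2.398 bits.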